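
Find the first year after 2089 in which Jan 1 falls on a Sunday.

Jan 1 advances by 2 weekdays after a leap year and by 1 after a common year.
2089: Jan 1 is Saturday.
2090: Sunday
2090 begins on a Sunday

2090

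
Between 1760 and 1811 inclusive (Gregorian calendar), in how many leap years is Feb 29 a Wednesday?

Leap years in 1760–1811: 12 of them.
Feb 29 weekday advances by 5 (mod 7) from one leap year to the next four years later (or differs when a century non-leap intervenes).
Leap-day weekdays: 1760:Fri 1764:Wed✓ 1768:Mon 1772:Sat 1776:Thu 1780:Tue 1784:Sun 1788:Fri 1792:Wed✓ 1796:Mon 1804:Wed✓ 1808:Mon
Wednesday: 1764, 1792, 1804 → 3.

3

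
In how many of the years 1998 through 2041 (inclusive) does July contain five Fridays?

July has 31 days; it has five Fridays when Friday falls among the first (month-length − 28) days — i.e. when July 1 is one of Friday/Thursday/Wednesday.
July 1 by year: 1998:Wed✓ 1999:Thu✓ 2000:Sat 2001:Sun 2002:Mon 2003:Tue 2004:Thu✓ 2005:Fri✓ 2006:Sat 2007:Sun 2008:Tue 2009:Wed✓ 2010:Thu✓ 2011:Fri✓ 2012:Sun …(14 more)… 2027:Thu✓ 2028:Sat 2029:Sun 2030:Mon 2031:Tue 2032:Thu✓ 2033:Fri✓ 2034:Sat 2035:Sun 2036:Tue 2037:Wed✓ 2038:Thu✓ 2039:Fri✓ 2040:Sun 2041:Mon
Years with five Fridays: 1998, 1999, 2004, 2005, 2009, 2010, 2011, 2015, 2016, 2020, 2021, 2022, 2026, 2027, 2032, 2033, 2037, 2038, 2039 → 19.

19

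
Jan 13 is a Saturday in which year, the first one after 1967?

1968

From one year to the next, a fixed date's weekday advances by 1, or by 2 when a Feb 29 lies between the two dates.
1967: January 13 is Friday.
1968: Saturday (+1)
Jan 13 falls on a Saturday in 1968.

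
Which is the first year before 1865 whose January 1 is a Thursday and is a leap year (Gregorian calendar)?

Jan 1 advances by 2 weekdays after a leap year and by 1 after a common year.
1865: Jan 1 is Sunday.
1864: Friday (leap)
1863: Thursday
1862: Wednesday
1861: Tuesday
1860: Sunday (leap)
1859: Saturday
1858: Friday
1857: Thursday
1856: Tuesday (leap)
1855: Monday
1854: Sunday
1853: Saturday
1852: Thursday (leap)
1852 begins on a Thursday and is a leap year.

1852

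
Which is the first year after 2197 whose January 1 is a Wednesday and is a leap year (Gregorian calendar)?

2212

Jan 1 advances by 2 weekdays after a leap year and by 1 after a common year.
2197: Jan 1 is Sunday.
2198: Monday
2199: Tuesday
2200: Wednesday
2201: Thursday
2202: Friday
2203: Saturday
2204: Sunday (leap)
2205: Tuesday
2206: Wednesday
2207: Thursday
2208: Friday (leap)
2209: Sunday
2210: Monday
2211: Tuesday
2212: Wednesday (leap)
2212 begins on a Wednesday and is a leap year.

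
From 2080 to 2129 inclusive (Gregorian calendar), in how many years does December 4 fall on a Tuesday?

7

Track December 4's weekday year by year (advancing +1, or +2 across a Feb 29):
  2080: Wed  2081: Thu (+1)  2082: Fri (+1)  2083: Sat (+1)  2084: Mon (+2)
  2085: Tue (+1) ✓  2086: Wed (+1)  2087: Thu (+1)  2088: Sat (+2)  2089: Sun (+1)
  2090: Mon (+1)  2091: Tue (+1) ✓  2092: Thu (+2)  2093: Fri (+1)  … (22 more years) …
  2116: Fri (+2)  2117: Sat (+1)  2118: Sun (+1)  2119: Mon (+1)  2120: Wed (+2)
  2121: Thu (+1)  2122: Fri (+1)  2123: Sat (+1)  2124: Mon (+2)  2125: Tue (+1) ✓
  2126: Wed (+1)  2127: Thu (+1)  2128: Sat (+2)  2129: Sun (+1)
Tuesday years: 2085, 2091, 2096, 2103, 2108, 2114, 2125 — 7 in total.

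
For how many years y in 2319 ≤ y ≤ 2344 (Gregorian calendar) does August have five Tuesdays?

12

August has 31 days; it has five Tuesdays when Tuesday falls among the first (month-length − 28) days — i.e. when August 1 is one of Tuesday/Monday/Sunday.
August 1 by year: 2319:Fri 2320:Sun✓ 2321:Mon✓ 2322:Tue✓ 2323:Wed 2324:Fri 2325:Sat 2326:Sun✓ 2327:Mon✓ 2328:Wed 2329:Thu 2330:Fri 2331:Sat 2332:Mon✓ 2333:Tue✓ 2334:Wed 2335:Thu 2336:Sat 2337:Sun✓ 2338:Mon✓ 2339:Tue✓ 2340:Thu 2341:Fri 2342:Sat 2343:Sun✓ 2344:Tue✓
Years with five Tuesdays: 2320, 2321, 2322, 2326, 2327, 2332, 2333, 2337, 2338, 2339, 2343, 2344 → 12.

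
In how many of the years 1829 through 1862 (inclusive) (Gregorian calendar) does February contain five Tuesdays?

1

February has 28 days (29 in leap years); it has five Tuesdays when Tuesday falls among the first (month-length − 28) days — i.e. when February 1 is Tuesday in a leap year (never in a common year).
February 1 by year: 1829:Sun 1830:Mon 1831:Tue 1832:Wed 1833:Fri 1834:Sat 1835:Sun 1836:Mon 1837:Wed 1838:Thu 1839:Fri 1840:Sat 1841:Mon 1842:Tue 1843:Wed …(4 more)… 1848:Tue✓ 1849:Thu 1850:Fri 1851:Sat 1852:Sun 1853:Tue 1854:Wed 1855:Thu 1856:Fri 1857:Sun 1858:Mon 1859:Tue 1860:Wed 1861:Fri 1862:Sat
Years with five Tuesdays: 1848 → 1.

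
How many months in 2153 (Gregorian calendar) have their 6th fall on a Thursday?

2

Check the 6th of each month of 2153: Jan 6: Sat, Feb 6: Tue, Mar 6: Tue, Apr 6: Fri, May 6: Sun, Jun 6: Wed, Jul 6: Fri, Aug 6: Mon, Sep 6: Thu, Oct 6: Sat, Nov 6: Tue, Dec 6: Thu.
Thursday occurs in September, December — 2 months.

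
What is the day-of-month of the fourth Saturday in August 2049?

August 1, 2049 is a Sunday, so the first Saturday is the 7th.
The fourth Saturday is 7 + 21 = 28.

28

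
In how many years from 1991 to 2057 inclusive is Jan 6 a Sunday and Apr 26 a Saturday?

2

Check each year's weekday for Jan 6 and Apr 26:
  1991: Sun/Fri  1992: Mon/Sun  1993: Wed/Mon  1994: Thu/Tue  1995: Fri/Wed  1996: Sat/Fri  1997: Mon/Sat  1998: Tue/Sun  1999: Wed/Mon  2000: Thu/Wed  2001: Sat/Thu  2002: Sun/Fri  2003: Mon/Sat  2004: Tue/Mon  …(39 more)…  2044: Wed/Tue  2045: Fri/Wed  2046: Sat/Thu  2047: Sun/Fri  2048: Mon/Sun  2049: Wed/Mon  2050: Thu/Tue  2051: Fri/Wed  2052: Sat/Fri  2053: Mon/Sat  2054: Tue/Sun  2055: Wed/Mon  2056: Thu/Wed  2057: Sat/Thu
Both conditions hold in: 2008, 2036 — 2.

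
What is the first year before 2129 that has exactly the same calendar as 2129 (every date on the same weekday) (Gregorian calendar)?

Two years share a calendar iff Jan 1 falls on the same weekday and both are leap or both are common. 2129: Jan 1 is Saturday, common year.
2128: Jan 1 Thursday, leap
2127: Jan 1 Wednesday, common
2126: Jan 1 Tuesday, common
2125: Jan 1 Monday, common
2124: Jan 1 Saturday, leap
2123: Jan 1 Friday, common
2122: Jan 1 Thursday, common
2121: Jan 1 Wednesday, common
2120: Jan 1 Monday, leap
2119: Jan 1 Sunday, common
2118: Jan 1 Saturday, common
2118 matches on both conditions.

2118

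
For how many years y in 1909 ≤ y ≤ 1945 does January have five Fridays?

January has 31 days; it has five Fridays when Friday falls among the first (month-length − 28) days — i.e. when January 1 is one of Friday/Thursday/Wednesday.
January 1 by year: 1909:Fri✓ 1910:Sat 1911:Sun 1912:Mon 1913:Wed✓ 1914:Thu✓ 1915:Fri✓ 1916:Sat 1917:Mon 1918:Tue 1919:Wed✓ 1920:Thu✓ 1921:Sat 1922:Sun 1923:Mon …(7 more)… 1931:Thu✓ 1932:Fri✓ 1933:Sun 1934:Mon 1935:Tue 1936:Wed✓ 1937:Fri✓ 1938:Sat 1939:Sun 1940:Mon 1941:Wed✓ 1942:Thu✓ 1943:Fri✓ 1944:Sat 1945:Mon
Years with five Fridays: 1909, 1913, 1914, 1915, 1919, 1920, 1925, 1926, 1930, 1931, 1932, 1936, 1937, 1941, 1942, 1943 → 16.

16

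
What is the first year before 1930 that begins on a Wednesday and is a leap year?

Jan 1 advances by 2 weekdays after a leap year and by 1 after a common year.
1930: Jan 1 is Wednesday.
1929: Tuesday
1928: Sunday (leap)
1927: Saturday
1926: Friday
1925: Thursday
1924: Tuesday (leap)
1923: Monday
1922: Sunday
1921: Saturday
1920: Thursday (leap)
1919: Wednesday
1918: Tuesday
1917: Monday
1916: Saturday (leap)
1915: Friday
1914: Thursday
1913: Wednesday
1912: Monday (leap)
1911: Sunday
1910: Saturday
1909: Friday
1908: Wednesday (leap)
1908 begins on a Wednesday and is a leap year.

1908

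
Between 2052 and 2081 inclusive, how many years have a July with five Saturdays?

July has 31 days; it has five Saturdays when Saturday falls among the first (month-length − 28) days — i.e. when July 1 is one of Saturday/Friday/Thursday.
July 1 by year: 2052:Mon 2053:Tue 2054:Wed 2055:Thu✓ 2056:Sat✓ 2057:Sun 2058:Mon 2059:Tue 2060:Thu✓ 2061:Fri✓ 2062:Sat✓ 2063:Sun 2064:Tue 2065:Wed 2066:Thu✓ 2067:Fri✓ 2068:Sun 2069:Mon 2070:Tue 2071:Wed 2072:Fri✓ 2073:Sat✓ 2074:Sun 2075:Mon 2076:Wed 2077:Thu✓ 2078:Fri✓ 2079:Sat✓ 2080:Mon 2081:Tue
Years with five Saturdays: 2055, 2056, 2060, 2061, 2062, 2066, 2067, 2072, 2073, 2077, 2078, 2079 → 12.

12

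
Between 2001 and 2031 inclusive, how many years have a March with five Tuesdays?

12

March has 31 days; it has five Tuesdays when Tuesday falls among the first (month-length − 28) days — i.e. when March 1 is one of Tuesday/Monday/Sunday.
March 1 by year: 2001:Thu 2002:Fri 2003:Sat 2004:Mon✓ 2005:Tue✓ 2006:Wed 2007:Thu 2008:Sat 2009:Sun✓ 2010:Mon✓ 2011:Tue✓ 2012:Thu 2013:Fri 2014:Sat 2015:Sun✓ 2016:Tue✓ 2017:Wed 2018:Thu 2019:Fri 2020:Sun✓ 2021:Mon✓ 2022:Tue✓ 2023:Wed 2024:Fri 2025:Sat 2026:Sun✓ 2027:Mon✓ 2028:Wed 2029:Thu 2030:Fri 2031:Sat
Years with five Tuesdays: 2004, 2005, 2009, 2010, 2011, 2015, 2016, 2020, 2021, 2022, 2026, 2027 → 12.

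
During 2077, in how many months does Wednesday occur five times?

4

A month of length L has five Wednesdays iff its first Wednesday is on day ≤ L−28 (so day 1–3 in a 31-day month, 1–2 in a 30-day month, day 1 in a leap February).
Checking each month of 2077: Jan starts Fri (31d); Feb starts Mon (28d); Mar starts Mon (31d) ✓; Apr starts Thu (30d); May starts Sat (31d); Jun starts Tue (30d) ✓; Jul starts Thu (31d); Aug starts Sun (31d); Sep starts Wed (30d) ✓; Oct starts Fri (31d); Nov starts Mon (30d); Dec starts Wed (31d) ✓.
Five-Wednesday months: March, June, September, December → 4.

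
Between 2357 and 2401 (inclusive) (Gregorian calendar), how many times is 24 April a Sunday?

6

Track 24 April's weekday year by year (advancing +1, or +2 across a Feb 29):
  2357: Wed  2358: Thu (+1)  2359: Fri (+1)  2360: Sun (+2) ✓  2361: Mon (+1)
  2362: Tue (+1)  2363: Wed (+1)  2364: Fri (+2)  2365: Sat (+1)  2366: Sun (+1) ✓
  2367: Mon (+1)  2368: Wed (+2)  2369: Thu (+1)  2370: Fri (+1)  … (17 more years) …
  2388: Sun (+2) ✓  2389: Mon (+1)  2390: Tue (+1)  2391: Wed (+1)  2392: Fri (+2)
  2393: Sat (+1)  2394: Sun (+1) ✓  2395: Mon (+1)  2396: Wed (+2)  2397: Thu (+1)
  2398: Fri (+1)  2399: Sat (+1)  2400: Mon (+2)  2401: Tue (+1)
Sunday years: 2360, 2366, 2377, 2383, 2388, 2394 — 6 in total.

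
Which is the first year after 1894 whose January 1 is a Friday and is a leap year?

1904

Jan 1 advances by 2 weekdays after a leap year and by 1 after a common year.
1894: Jan 1 is Monday.
1895: Tuesday
1896: Wednesday (leap)
1897: Friday
1898: Saturday
1899: Sunday
1900: Monday
1901: Tuesday
1902: Wednesday
1903: Thursday
1904: Friday (leap)
1904 begins on a Friday and is a leap year.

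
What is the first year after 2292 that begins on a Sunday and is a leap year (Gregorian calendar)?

2328

Jan 1 advances by 2 weekdays after a leap year and by 1 after a common year.
2292: Jan 1 is Friday (leap).
2293: Sunday
2294: Monday
2295: Tuesday
2296: Wednesday (leap)
2297: Friday
2298: Saturday
2299: Sunday
2300: Monday
2301: Tuesday
2302: Wednesday
2303: Thursday
2304: Friday (leap)
2305: Sunday
2306: Monday
2307: Tuesday
2308: Wednesday (leap)
2309: Friday
2310: Saturday
2311: Sunday
2312: Monday (leap)
2313: Wednesday
2314: Thursday
2315: Friday
2316: Saturday (leap)
2317: Monday
2318: Tuesday
2319: Wednesday
2320: Thursday (leap)
2321: Saturday
2322: Sunday
2323: Monday
2324: Tuesday (leap)
2325: Thursday
2326: Friday
2327: Saturday
2328: Sunday (leap)
2328 begins on a Sunday and is a leap year.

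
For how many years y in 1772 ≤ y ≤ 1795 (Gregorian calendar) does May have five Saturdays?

12

May has 31 days; it has five Saturdays when Saturday falls among the first (month-length − 28) days — i.e. when May 1 is one of Saturday/Friday/Thursday.
May 1 by year: 1772:Fri✓ 1773:Sat✓ 1774:Sun 1775:Mon 1776:Wed 1777:Thu✓ 1778:Fri✓ 1779:Sat✓ 1780:Mon 1781:Tue 1782:Wed 1783:Thu✓ 1784:Sat✓ 1785:Sun 1786:Mon 1787:Tue 1788:Thu✓ 1789:Fri✓ 1790:Sat✓ 1791:Sun 1792:Tue 1793:Wed 1794:Thu✓ 1795:Fri✓
Years with five Saturdays: 1772, 1773, 1777, 1778, 1779, 1783, 1784, 1788, 1789, 1790, 1794, 1795 → 12.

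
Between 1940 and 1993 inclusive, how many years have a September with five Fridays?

September has 30 days; it has five Fridays when Friday falls among the first (month-length − 28) days — i.e. when September 1 is one of Friday/Thursday.
September 1 by year: 1940:Sun 1941:Mon 1942:Tue 1943:Wed 1944:Fri✓ 1945:Sat 1946:Sun 1947:Mon 1948:Wed 1949:Thu✓ 1950:Fri✓ 1951:Sat 1952:Mon 1953:Tue 1954:Wed …(24 more)… 1979:Sat 1980:Mon 1981:Tue 1982:Wed 1983:Thu✓ 1984:Sat 1985:Sun 1986:Mon 1987:Tue 1988:Thu✓ 1989:Fri✓ 1990:Sat 1991:Sun 1992:Tue 1993:Wed
Years with five Fridays: 1944, 1949, 1950, 1955, 1960, 1961, 1966, 1967, 1972, 1977, 1978, 1983, 1988, 1989 → 14.

14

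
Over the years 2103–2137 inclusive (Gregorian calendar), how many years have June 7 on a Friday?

5

Track June 7's weekday year by year (advancing +1, or +2 across a Feb 29):
  2103: Thu  2104: Sat (+2)  2105: Sun (+1)  2106: Mon (+1)  2107: Tue (+1)
  2108: Thu (+2)  2109: Fri (+1) ✓  2110: Sat (+1)  2111: Sun (+1)  2112: Tue (+2)
  2113: Wed (+1)  2114: Thu (+1)  2115: Fri (+1) ✓  2116: Sun (+2)  … (7 more years) …
  2124: Wed (+2)  2125: Thu (+1)  2126: Fri (+1) ✓  2127: Sat (+1)  2128: Mon (+2)
  2129: Tue (+1)  2130: Wed (+1)  2131: Thu (+1)  2132: Sat (+2)  2133: Sun (+1)
  2134: Mon (+1)  2135: Tue (+1)  2136: Thu (+2)  2137: Fri (+1) ✓
Friday years: 2109, 2115, 2120, 2126, 2137 — 5 in total.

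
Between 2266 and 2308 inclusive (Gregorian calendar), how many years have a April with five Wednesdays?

April has 30 days; it has five Wednesdays when Wednesday falls among the first (month-length − 28) days — i.e. when April 1 is one of Wednesday/Tuesday.
April 1 by year: 2266:Sun 2267:Mon 2268:Wed✓ 2269:Thu 2270:Fri 2271:Sat 2272:Mon 2273:Tue✓ 2274:Wed✓ 2275:Thu 2276:Sat 2277:Sun 2278:Mon 2279:Tue✓ 2280:Thu …(13 more)… 2294:Sun 2295:Mon 2296:Wed✓ 2297:Thu 2298:Fri 2299:Sat 2300:Sun 2301:Mon 2302:Tue✓ 2303:Wed✓ 2304:Fri 2305:Sat 2306:Sun 2307:Mon 2308:Wed✓
Years with five Wednesdays: 2268, 2273, 2274, 2279, 2284, 2285, 2290, 2291, 2296, 2302, 2303, 2308 → 12.

12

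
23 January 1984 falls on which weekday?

Monday

January 1, 1984 is a Sunday.
January 23 is day 23 of the year, i.e. 22 days after Jan 1.
22 mod 7 = 1, so advance 1 weekday from Sunday: Monday.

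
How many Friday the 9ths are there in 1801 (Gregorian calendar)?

2

Check the 9th of each month of 1801: Jan 9: Fri, Feb 9: Mon, Mar 9: Mon, Apr 9: Thu, May 9: Sat, Jun 9: Tue, Jul 9: Thu, Aug 9: Sun, Sep 9: Wed, Oct 9: Fri, Nov 9: Mon, Dec 9: Wed.
Friday occurs in January, October — 2 months.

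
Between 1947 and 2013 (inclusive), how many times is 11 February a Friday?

Track 11 February's weekday year by year (advancing +1, or +2 across a Feb 29):
  1947: Tue  1948: Wed (+1)  1949: Fri (+2) ✓  1950: Sat (+1)  1951: Sun (+1)
  1952: Mon (+1)  1953: Wed (+2)  1954: Thu (+1)  1955: Fri (+1) ✓  1956: Sat (+1)
  1957: Mon (+2)  1958: Tue (+1)  1959: Wed (+1)  1960: Thu (+1)  … (39 more years) …
  2000: Fri (+1) ✓  2001: Sun (+2)  2002: Mon (+1)  2003: Tue (+1)  2004: Wed (+1)
  2005: Fri (+2) ✓  2006: Sat (+1)  2007: Sun (+1)  2008: Mon (+1)  2009: Wed (+2)
  2010: Thu (+1)  2011: Fri (+1) ✓  2012: Sat (+1)  2013: Mon (+2)
Friday years: 1949, 1955, 1966, 1972, 1977, 1983, 1994, 2000, 2005, 2011 — 10 in total.

10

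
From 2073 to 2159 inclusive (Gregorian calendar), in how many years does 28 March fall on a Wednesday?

Track 28 March's weekday year by year (advancing +1, or +2 across a Feb 29):
  2073: Tue  2074: Wed (+1) ✓  2075: Thu (+1)  2076: Sat (+2)  2077: Sun (+1)
  2078: Mon (+1)  2079: Tue (+1)  2080: Thu (+2)  2081: Fri (+1)  2082: Sat (+1)
  2083: Sun (+1)  2084: Tue (+2)  2085: Wed (+1) ✓  2086: Thu (+1)  … (59 more years) …
  2146: Mon (+1)  2147: Tue (+1)  2148: Thu (+2)  2149: Fri (+1)  2150: Sat (+1)
  2151: Sun (+1)  2152: Tue (+2)  2153: Wed (+1) ✓  2154: Thu (+1)  2155: Fri (+1)
  2156: Sun (+2)  2157: Mon (+1)  2158: Tue (+1)  2159: Wed (+1) ✓
Wednesday years: 2074, 2085, 2091, 2096, 2103, 2108, 2114, 2125, 2131, 2136, 2142, 2153, 2159 — 13 in total.

13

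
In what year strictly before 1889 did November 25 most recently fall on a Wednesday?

From one year to the next, a fixed date's weekday advances by 1, or by 2 when a Feb 29 lies between the two dates.
1889: November 25 is Monday.
1888: Sunday (−1)
1887: Friday (−2)
1886: Thursday (−1)
1885: Wednesday (−1)
November 25 falls on a Wednesday in 1885.

1885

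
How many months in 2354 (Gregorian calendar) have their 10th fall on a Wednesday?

Check the 10th of each month of 2354: Jan 10: Sun, Feb 10: Wed, Mar 10: Wed, Apr 10: Sat, May 10: Mon, Jun 10: Thu, Jul 10: Sat, Aug 10: Tue, Sep 10: Fri, Oct 10: Sun, Nov 10: Wed, Dec 10: Fri.
Wednesday occurs in February, March, November — 3 months.

3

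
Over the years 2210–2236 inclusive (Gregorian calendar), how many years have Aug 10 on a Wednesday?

4

Track Aug 10's weekday year by year (advancing +1, or +2 across a Feb 29):
  2210: Fri  2211: Sat (+1)  2212: Mon (+2)  2213: Tue (+1)  2214: Wed (+1) ✓
  2215: Thu (+1)  2216: Sat (+2)  2217: Sun (+1)  2218: Mon (+1)  2219: Tue (+1)
  2220: Thu (+2)  2221: Fri (+1)  2222: Sat (+1)  2223: Sun (+1)  2224: Tue (+2)
  2225: Wed (+1) ✓  2226: Thu (+1)  2227: Fri (+1)  2228: Sun (+2)  2229: Mon (+1)
  2230: Tue (+1)  2231: Wed (+1) ✓  2232: Fri (+2)  2233: Sat (+1)  2234: Sun (+1)
  2235: Mon (+1)  2236: Wed (+2) ✓
Wednesday years: 2214, 2225, 2231, 2236 — 4 in total.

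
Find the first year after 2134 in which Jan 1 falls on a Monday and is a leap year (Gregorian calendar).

Jan 1 advances by 2 weekdays after a leap year and by 1 after a common year.
2134: Jan 1 is Friday.
2135: Saturday
2136: Sunday (leap)
2137: Tuesday
2138: Wednesday
2139: Thursday
2140: Friday (leap)
2141: Sunday
2142: Monday
2143: Tuesday
2144: Wednesday (leap)
2145: Friday
2146: Saturday
2147: Sunday
2148: Monday (leap)
2148 begins on a Monday and is a leap year.

2148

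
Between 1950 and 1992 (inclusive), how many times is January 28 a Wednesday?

Track January 28's weekday year by year (advancing +1, or +2 across a Feb 29):
  1950: Sat  1951: Sun (+1)  1952: Mon (+1)  1953: Wed (+2) ✓  1954: Thu (+1)
  1955: Fri (+1)  1956: Sat (+1)  1957: Mon (+2)  1958: Tue (+1)  1959: Wed (+1) ✓
  1960: Thu (+1)  1961: Sat (+2)  1962: Sun (+1)  1963: Mon (+1)  … (15 more years) …
  1979: Sun (+1)  1980: Mon (+1)  1981: Wed (+2) ✓  1982: Thu (+1)  1983: Fri (+1)
  1984: Sat (+1)  1985: Mon (+2)  1986: Tue (+1)  1987: Wed (+1) ✓  1988: Thu (+1)
  1989: Sat (+2)  1990: Sun (+1)  1991: Mon (+1)  1992: Tue (+1)
Wednesday years: 1953, 1959, 1970, 1976, 1981, 1987 — 6 in total.

6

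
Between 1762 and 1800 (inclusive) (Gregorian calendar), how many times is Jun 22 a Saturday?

6

Track Jun 22's weekday year by year (advancing +1, or +2 across a Feb 29):
  1762: Tue  1763: Wed (+1)  1764: Fri (+2)  1765: Sat (+1) ✓  1766: Sun (+1)
  1767: Mon (+1)  1768: Wed (+2)  1769: Thu (+1)  1770: Fri (+1)  1771: Sat (+1) ✓
  1772: Mon (+2)  1773: Tue (+1)  1774: Wed (+1)  1775: Thu (+1)  … (11 more years) …
  1787: Fri (+1)  1788: Sun (+2)  1789: Mon (+1)  1790: Tue (+1)  1791: Wed (+1)
  1792: Fri (+2)  1793: Sat (+1) ✓  1794: Sun (+1)  1795: Mon (+1)  1796: Wed (+2)
  1797: Thu (+1)  1798: Fri (+1)  1799: Sat (+1) ✓  1800: Sun (+1)
Saturday years: 1765, 1771, 1776, 1782, 1793, 1799 — 6 in total.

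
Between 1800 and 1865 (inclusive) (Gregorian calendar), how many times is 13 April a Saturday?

9

Track 13 April's weekday year by year (advancing +1, or +2 across a Feb 29):
  1800: Sun  1801: Mon (+1)  1802: Tue (+1)  1803: Wed (+1)  1804: Fri (+2)
  1805: Sat (+1) ✓  1806: Sun (+1)  1807: Mon (+1)  1808: Wed (+2)  1809: Thu (+1)
  1810: Fri (+1)  1811: Sat (+1) ✓  1812: Mon (+2)  1813: Tue (+1)  … (38 more years) …
  1852: Tue (+2)  1853: Wed (+1)  1854: Thu (+1)  1855: Fri (+1)  1856: Sun (+2)
  1857: Mon (+1)  1858: Tue (+1)  1859: Wed (+1)  1860: Fri (+2)  1861: Sat (+1) ✓
  1862: Sun (+1)  1863: Mon (+1)  1864: Wed (+2)  1865: Thu (+1)
Saturday years: 1805, 1811, 1816, 1822, 1833, 1839, 1844, 1850, 1861 — 9 in total.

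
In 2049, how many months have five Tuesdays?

4

A month of length L has five Tuesdays iff its first Tuesday is on day ≤ L−28 (so day 1–3 in a 31-day month, 1–2 in a 30-day month, day 1 in a leap February).
Checking each month of 2049: Jan starts Fri (31d); Feb starts Mon (28d); Mar starts Mon (31d) ✓; Apr starts Thu (30d); May starts Sat (31d); Jun starts Tue (30d) ✓; Jul starts Thu (31d); Aug starts Sun (31d) ✓; Sep starts Wed (30d); Oct starts Fri (31d); Nov starts Mon (30d) ✓; Dec starts Wed (31d).
Five-Tuesday months: March, June, August, November → 4.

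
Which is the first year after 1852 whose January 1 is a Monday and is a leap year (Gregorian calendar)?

Jan 1 advances by 2 weekdays after a leap year and by 1 after a common year.
1852: Jan 1 is Thursday (leap).
1853: Saturday
1854: Sunday
1855: Monday
1856: Tuesday (leap)
1857: Thursday
1858: Friday
1859: Saturday
1860: Sunday (leap)
1861: Tuesday
1862: Wednesday
1863: Thursday
1864: Friday (leap)
1865: Sunday
1866: Monday
1867: Tuesday
1868: Wednesday (leap)
1869: Friday
1870: Saturday
1871: Sunday
1872: Monday (leap)
1872 begins on a Monday and is a leap year.

1872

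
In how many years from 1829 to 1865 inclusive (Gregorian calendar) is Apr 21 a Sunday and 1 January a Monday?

1

Check each year's weekday for Apr 21 and 1 January:
  1829: Tue/Thu  1830: Wed/Fri  1831: Thu/Sat  1832: Sat/Sun  1833: Sun/Tue  1834: Mon/Wed  1835: Tue/Thu  1836: Thu/Fri  1837: Fri/Sun  1838: Sat/Mon  1839: Sun/Tue  1840: Tue/Wed  1841: Wed/Fri  1842: Thu/Sat  …(9 more)…  1852: Wed/Thu  1853: Thu/Sat  1854: Fri/Sun  1855: Sat/Mon  1856: Mon/Tue  1857: Tue/Thu  1858: Wed/Fri  1859: Thu/Sat  1860: Sat/Sun  1861: Sun/Tue  1862: Mon/Wed  1863: Tue/Thu  1864: Thu/Fri  1865: Fri/Sun
Both conditions hold in: 1844 — 1.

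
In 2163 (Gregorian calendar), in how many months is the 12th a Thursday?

Check the 12th of each month of 2163: Jan 12: Wed, Feb 12: Sat, Mar 12: Sat, Apr 12: Tue, May 12: Thu, Jun 12: Sun, Jul 12: Tue, Aug 12: Fri, Sep 12: Mon, Oct 12: Wed, Nov 12: Sat, Dec 12: Mon.
Thursday occurs in May — 1 month.

1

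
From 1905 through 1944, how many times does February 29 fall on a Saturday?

2

Leap years in 1905–1944: 10 of them.
Feb 29 weekday advances by 5 (mod 7) from one leap year to the next four years later (or differs when a century non-leap intervenes).
Leap-day weekdays: 1908:Sat✓ 1912:Thu 1916:Tue 1920:Sun 1924:Fri 1928:Wed 1932:Mon 1936:Sat✓ 1940:Thu 1944:Tue
Saturday: 1908, 1936 → 2.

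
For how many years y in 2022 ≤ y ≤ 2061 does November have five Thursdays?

11

November has 30 days; it has five Thursdays when Thursday falls among the first (month-length − 28) days — i.e. when November 1 is one of Thursday/Wednesday.
November 1 by year: 2022:Tue 2023:Wed✓ 2024:Fri 2025:Sat 2026:Sun 2027:Mon 2028:Wed✓ 2029:Thu✓ 2030:Fri 2031:Sat 2032:Mon 2033:Tue 2034:Wed✓ 2035:Thu✓ 2036:Sat …(10 more)… 2047:Fri 2048:Sun 2049:Mon 2050:Tue 2051:Wed✓ 2052:Fri 2053:Sat 2054:Sun 2055:Mon 2056:Wed✓ 2057:Thu✓ 2058:Fri 2059:Sat 2060:Mon 2061:Tue
Years with five Thursdays: 2023, 2028, 2029, 2034, 2035, 2040, 2045, 2046, 2051, 2056, 2057 → 11.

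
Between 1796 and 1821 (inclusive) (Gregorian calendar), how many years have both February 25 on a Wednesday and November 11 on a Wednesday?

Check each year's weekday for February 25 and November 11:
  1796: Thu/Fri  1797: Sat/Sat  1798: Sun/Sun  1799: Mon/Mon  1800: Tue/Tue  1801: Wed/Wed ✓  1802: Thu/Thu  1803: Fri/Fri  1804: Sat/Sun  1805: Mon/Mon  1806: Tue/Tue  1807: Wed/Wed ✓  1808: Thu/Fri  1809: Sat/Sat  1810: Sun/Sun  1811: Mon/Mon  1812: Tue/Wed  1813: Thu/Thu  1814: Fri/Fri  1815: Sat/Sat  1816: Sun/Mon  1817: Tue/Tue  1818: Wed/Wed ✓  1819: Thu/Thu  1820: Fri/Sat  1821: Sun/Sun
Both conditions hold in: 1801, 1807, 1818 — 3.

3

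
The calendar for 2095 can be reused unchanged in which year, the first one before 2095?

2089

Two years share a calendar iff Jan 1 falls on the same weekday and both are leap or both are common. 2095: Jan 1 is Saturday, common year.
2094: Jan 1 Friday, common
2093: Jan 1 Thursday, common
2092: Jan 1 Tuesday, leap
2091: Jan 1 Monday, common
2090: Jan 1 Sunday, common
2089: Jan 1 Saturday, common
2089 matches on both conditions.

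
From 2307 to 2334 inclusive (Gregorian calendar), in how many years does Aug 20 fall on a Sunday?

4

Track Aug 20's weekday year by year (advancing +1, or +2 across a Feb 29):
  2307: Tue  2308: Thu (+2)  2309: Fri (+1)  2310: Sat (+1)  2311: Sun (+1) ✓
  2312: Tue (+2)  2313: Wed (+1)  2314: Thu (+1)  2315: Fri (+1)  2316: Sun (+2) ✓
  2317: Mon (+1)  2318: Tue (+1)  2319: Wed (+1)  2320: Fri (+2)  2321: Sat (+1)
  2322: Sun (+1) ✓  2323: Mon (+1)  2324: Wed (+2)  2325: Thu (+1)  2326: Fri (+1)
  2327: Sat (+1)  2328: Mon (+2)  2329: Tue (+1)  2330: Wed (+1)  2331: Thu (+1)
  2332: Sat (+2)  2333: Sun (+1) ✓  2334: Mon (+1)
Sunday years: 2311, 2316, 2322, 2333 — 4 in total.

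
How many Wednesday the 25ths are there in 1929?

Check the 25th of each month of 1929: Jan 25: Fri, Feb 25: Mon, Mar 25: Mon, Apr 25: Thu, May 25: Sat, Jun 25: Tue, Jul 25: Thu, Aug 25: Sun, Sep 25: Wed, Oct 25: Fri, Nov 25: Mon, Dec 25: Wed.
Wednesday occurs in September, December — 2 months.

2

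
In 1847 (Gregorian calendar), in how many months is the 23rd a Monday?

1

Check the 23rd of each month of 1847: Jan 23: Sat, Feb 23: Tue, Mar 23: Tue, Apr 23: Fri, May 23: Sun, Jun 23: Wed, Jul 23: Fri, Aug 23: Mon, Sep 23: Thu, Oct 23: Sat, Nov 23: Tue, Dec 23: Thu.
Monday occurs in August — 1 month.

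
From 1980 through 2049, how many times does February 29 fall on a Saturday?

3

Leap years in 1980–2049: 18 of them.
Feb 29 weekday advances by 5 (mod 7) from one leap year to the next four years later (or differs when a century non-leap intervenes).
Leap-day weekdays: 1980:Fri 1984:Wed 1988:Mon 1992:Sat✓ 1996:Thu 2000:Tue 2004:Sun 2008:Fri 2012:Wed 2016:Mon 2020:Sat✓ 2024:Thu 2028:Tue 2032:Sun 2036:Fri 2040:Wed 2044:Mon 2048:Sat✓
Saturday: 1992, 2020, 2048 → 3.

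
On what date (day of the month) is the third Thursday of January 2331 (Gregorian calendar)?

January 1, 2331 is a Thursday, so the first Thursday is the 1st.
The third Thursday is 1 + 14 = 15.

15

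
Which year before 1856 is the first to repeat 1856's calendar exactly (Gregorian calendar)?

1828

Two years share a calendar iff Jan 1 falls on the same weekday and both are leap or both are common. 1856: Jan 1 is Tuesday, leap year.
1855: Jan 1 Monday, common
1854: Jan 1 Sunday, common
1853: Jan 1 Saturday, common
1852: Jan 1 Thursday, leap
1851: Jan 1 Wednesday, common
1850: Jan 1 Tuesday, common
1849: Jan 1 Monday, common
1848: Jan 1 Saturday, leap
1847: Jan 1 Friday, common
1846: Jan 1 Thursday, common
1845: Jan 1 Wednesday, common
1844: Jan 1 Monday, leap
1843: Jan 1 Sunday, common
1842: Jan 1 Saturday, common
1841: Jan 1 Friday, common
1840: Jan 1 Wednesday, leap
1839: Jan 1 Tuesday, common
1838: Jan 1 Monday, common
1837: Jan 1 Sunday, common
1836: Jan 1 Friday, leap
1835: Jan 1 Thursday, common
1834: Jan 1 Wednesday, common
1833: Jan 1 Tuesday, common
1832: Jan 1 Sunday, leap
1831: Jan 1 Saturday, common
1830: Jan 1 Friday, common
1829: Jan 1 Thursday, common
1828: Jan 1 Tuesday, leap
1828 matches on both conditions.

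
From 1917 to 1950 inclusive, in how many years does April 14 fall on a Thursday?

Track April 14's weekday year by year (advancing +1, or +2 across a Feb 29):
  1917: Sat  1918: Sun (+1)  1919: Mon (+1)  1920: Wed (+2)  1921: Thu (+1) ✓
  1922: Fri (+1)  1923: Sat (+1)  1924: Mon (+2)  1925: Tue (+1)  1926: Wed (+1)
  1927: Thu (+1) ✓  1928: Sat (+2)  1929: Sun (+1)  1930: Mon (+1)  … (6 more years) …
  1937: Wed (+1)  1938: Thu (+1) ✓  1939: Fri (+1)  1940: Sun (+2)  1941: Mon (+1)
  1942: Tue (+1)  1943: Wed (+1)  1944: Fri (+2)  1945: Sat (+1)  1946: Sun (+1)
  1947: Mon (+1)  1948: Wed (+2)  1949: Thu (+1) ✓  1950: Fri (+1)
Thursday years: 1921, 1927, 1932, 1938, 1949 — 5 in total.

5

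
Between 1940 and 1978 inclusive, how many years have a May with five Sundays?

16

May has 31 days; it has five Sundays when Sunday falls among the first (month-length − 28) days — i.e. when May 1 is one of Sunday/Saturday/Friday.
May 1 by year: 1940:Wed 1941:Thu 1942:Fri✓ 1943:Sat✓ 1944:Mon 1945:Tue 1946:Wed 1947:Thu 1948:Sat✓ 1949:Sun✓ 1950:Mon 1951:Tue 1952:Thu 1953:Fri✓ 1954:Sat✓ …(9 more)… 1964:Fri✓ 1965:Sat✓ 1966:Sun✓ 1967:Mon 1968:Wed 1969:Thu 1970:Fri✓ 1971:Sat✓ 1972:Mon 1973:Tue 1974:Wed 1975:Thu 1976:Sat✓ 1977:Sun✓ 1978:Mon
Years with five Sundays: 1942, 1943, 1948, 1949, 1953, 1954, 1955, 1959, 1960, 1964, 1965, 1966, 1970, 1971, 1976, 1977 → 16.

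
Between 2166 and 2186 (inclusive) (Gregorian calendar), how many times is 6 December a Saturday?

Track 6 December's weekday year by year (advancing +1, or +2 across a Feb 29):
  2166: Sat ✓  2167: Sun (+1)  2168: Tue (+2)  2169: Wed (+1)  2170: Thu (+1)
  2171: Fri (+1)  2172: Sun (+2)  2173: Mon (+1)  2174: Tue (+1)  2175: Wed (+1)
  2176: Fri (+2)  2177: Sat (+1) ✓  2178: Sun (+1)  2179: Mon (+1)  2180: Wed (+2)
  2181: Thu (+1)  2182: Fri (+1)  2183: Sat (+1) ✓  2184: Mon (+2)  2185: Tue (+1)
  2186: Wed (+1)
Saturday years: 2166, 2177, 2183 — 3 in total.

3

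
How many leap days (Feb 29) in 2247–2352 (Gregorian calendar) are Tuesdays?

Leap years in 2247–2352: 26 of them.
Feb 29 weekday advances by 5 (mod 7) from one leap year to the next four years later (or differs when a century non-leap intervenes).
Leap-day weekdays: 2248:Tue✓ 2252:Sun 2256:Fri 2260:Wed 2264:Mon 2268:Sat 2272:Thu 2276:Tue✓ 2280:Sun 2284:Fri 2288:Wed 2292:Mon 2296:Sat 2304:Mon 2308:Sat 2312:Thu 2316:Tue✓ 2320:Sun 2324:Fri 2328:Wed 2332:Mon 2336:Sat 2340:Thu 2344:Tue✓ 2348:Sun 2352:Fri
Tuesday: 2248, 2276, 2316, 2344 → 4.

4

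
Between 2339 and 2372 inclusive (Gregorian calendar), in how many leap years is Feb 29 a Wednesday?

1

Leap years in 2339–2372: 9 of them.
Feb 29 weekday advances by 5 (mod 7) from one leap year to the next four years later (or differs when a century non-leap intervenes).
Leap-day weekdays: 2340:Thu 2344:Tue 2348:Sun 2352:Fri 2356:Wed✓ 2360:Mon 2364:Sat 2368:Thu 2372:Tue
Wednesday: 2356 → 1.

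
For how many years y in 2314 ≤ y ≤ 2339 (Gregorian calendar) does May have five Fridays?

May has 31 days; it has five Fridays when Friday falls among the first (month-length − 28) days — i.e. when May 1 is one of Friday/Thursday/Wednesday.
May 1 by year: 2314:Fri✓ 2315:Sat 2316:Mon 2317:Tue 2318:Wed✓ 2319:Thu✓ 2320:Sat 2321:Sun 2322:Mon 2323:Tue 2324:Thu✓ 2325:Fri✓ 2326:Sat 2327:Sun 2328:Tue 2329:Wed✓ 2330:Thu✓ 2331:Fri✓ 2332:Sun 2333:Mon 2334:Tue 2335:Wed✓ 2336:Fri✓ 2337:Sat 2338:Sun 2339:Mon
Years with five Fridays: 2314, 2318, 2319, 2324, 2325, 2329, 2330, 2331, 2335, 2336 → 10.

10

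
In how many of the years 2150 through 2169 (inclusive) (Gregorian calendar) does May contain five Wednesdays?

8

May has 31 days; it has five Wednesdays when Wednesday falls among the first (month-length − 28) days — i.e. when May 1 is one of Wednesday/Tuesday/Monday.
May 1 by year: 2150:Fri 2151:Sat 2152:Mon✓ 2153:Tue✓ 2154:Wed✓ 2155:Thu 2156:Sat 2157:Sun 2158:Mon✓ 2159:Tue✓ 2160:Thu 2161:Fri 2162:Sat 2163:Sun 2164:Tue✓ 2165:Wed✓ 2166:Thu 2167:Fri 2168:Sun 2169:Mon✓
Years with five Wednesdays: 2152, 2153, 2154, 2158, 2159, 2164, 2165, 2169 → 8.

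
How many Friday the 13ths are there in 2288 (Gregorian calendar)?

3

Check the 13th of each month of 2288: Jan 13: Fri, Feb 13: Mon, Mar 13: Tue, Apr 13: Fri, May 13: Sun, Jun 13: Wed, Jul 13: Fri, Aug 13: Mon, Sep 13: Thu, Oct 13: Sat, Nov 13: Tue, Dec 13: Thu.
Friday occurs in January, April, July — 3 months.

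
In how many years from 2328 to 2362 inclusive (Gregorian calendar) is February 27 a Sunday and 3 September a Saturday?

3

Check each year's weekday for February 27 and 3 September:
  2328: Mon/Mon  2329: Wed/Tue  2330: Thu/Wed  2331: Fri/Thu  2332: Sat/Sat  2333: Mon/Sun  2334: Tue/Mon  2335: Wed/Tue  2336: Thu/Thu  2337: Sat/Fri  2338: Sun/Sat ✓  2339: Mon/Sun  2340: Tue/Tue  2341: Thu/Wed  …(7 more)…  2349: Sun/Sat ✓  2350: Mon/Sun  2351: Tue/Mon  2352: Wed/Wed  2353: Fri/Thu  2354: Sat/Fri  2355: Sun/Sat ✓  2356: Mon/Mon  2357: Wed/Tue  2358: Thu/Wed  2359: Fri/Thu  2360: Sat/Sat  2361: Mon/Sun  2362: Tue/Mon
Both conditions hold in: 2338, 2349, 2355 — 3.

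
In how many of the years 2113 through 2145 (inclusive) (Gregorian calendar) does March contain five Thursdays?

14

March has 31 days; it has five Thursdays when Thursday falls among the first (month-length − 28) days — i.e. when March 1 is one of Thursday/Wednesday/Tuesday.
March 1 by year: 2113:Wed✓ 2114:Thu✓ 2115:Fri 2116:Sun 2117:Mon 2118:Tue✓ 2119:Wed✓ 2120:Fri 2121:Sat 2122:Sun 2123:Mon 2124:Wed✓ 2125:Thu✓ 2126:Fri 2127:Sat …(3 more)… 2131:Thu✓ 2132:Sat 2133:Sun 2134:Mon 2135:Tue✓ 2136:Thu✓ 2137:Fri 2138:Sat 2139:Sun 2140:Tue✓ 2141:Wed✓ 2142:Thu✓ 2143:Fri 2144:Sun 2145:Mon
Years with five Thursdays: 2113, 2114, 2118, 2119, 2124, 2125, 2129, 2130, 2131, 2135, 2136, 2140, 2141, 2142 → 14.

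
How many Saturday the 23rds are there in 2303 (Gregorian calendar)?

1

Check the 23rd of each month of 2303: Jan 23: Fri, Feb 23: Mon, Mar 23: Mon, Apr 23: Thu, May 23: Sat, Jun 23: Tue, Jul 23: Thu, Aug 23: Sun, Sep 23: Wed, Oct 23: Fri, Nov 23: Mon, Dec 23: Wed.
Saturday occurs in May — 1 month.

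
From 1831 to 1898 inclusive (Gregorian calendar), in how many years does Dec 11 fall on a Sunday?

Track Dec 11's weekday year by year (advancing +1, or +2 across a Feb 29):
  1831: Sun ✓  1832: Tue (+2)  1833: Wed (+1)  1834: Thu (+1)  1835: Fri (+1)
  1836: Sun (+2) ✓  1837: Mon (+1)  1838: Tue (+1)  1839: Wed (+1)  1840: Fri (+2)
  1841: Sat (+1)  1842: Sun (+1) ✓  1843: Mon (+1)  1844: Wed (+2)  … (40 more years) …
  1885: Fri (+1)  1886: Sat (+1)  1887: Sun (+1) ✓  1888: Tue (+2)  1889: Wed (+1)
  1890: Thu (+1)  1891: Fri (+1)  1892: Sun (+2) ✓  1893: Mon (+1)  1894: Tue (+1)
  1895: Wed (+1)  1896: Fri (+2)  1897: Sat (+1)  1898: Sun (+1) ✓
Sunday years: 1831, 1836, 1842, 1853, 1859, 1864, 1870, 1881, 1887, 1892, 1898 — 11 in total.

11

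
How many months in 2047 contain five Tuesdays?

A month of length L has five Tuesdays iff its first Tuesday is on day ≤ L−28 (so day 1–3 in a 31-day month, 1–2 in a 30-day month, day 1 in a leap February).
Checking each month of 2047: Jan starts Tue (31d) ✓; Feb starts Fri (28d); Mar starts Fri (31d); Apr starts Mon (30d) ✓; May starts Wed (31d); Jun starts Sat (30d); Jul starts Mon (31d) ✓; Aug starts Thu (31d); Sep starts Sun (30d); Oct starts Tue (31d) ✓; Nov starts Fri (30d); Dec starts Sun (31d) ✓.
Five-Tuesday months: January, April, July, October, December → 5.

5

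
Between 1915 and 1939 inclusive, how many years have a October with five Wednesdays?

10

October has 31 days; it has five Wednesdays when Wednesday falls among the first (month-length − 28) days — i.e. when October 1 is one of Wednesday/Tuesday/Monday.
October 1 by year: 1915:Fri 1916:Sun 1917:Mon✓ 1918:Tue✓ 1919:Wed✓ 1920:Fri 1921:Sat 1922:Sun 1923:Mon✓ 1924:Wed✓ 1925:Thu 1926:Fri 1927:Sat 1928:Mon✓ 1929:Tue✓ 1930:Wed✓ 1931:Thu 1932:Sat 1933:Sun 1934:Mon✓ 1935:Tue✓ 1936:Thu 1937:Fri 1938:Sat 1939:Sun
Years with five Wednesdays: 1917, 1918, 1919, 1923, 1924, 1928, 1929, 1930, 1934, 1935 → 10.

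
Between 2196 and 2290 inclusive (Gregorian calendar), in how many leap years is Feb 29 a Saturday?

Leap years in 2196–2290: 23 of them.
Feb 29 weekday advances by 5 (mod 7) from one leap year to the next four years later (or differs when a century non-leap intervenes).
Leap-day weekdays: 2196:Mon 2204:Wed 2208:Mon 2212:Sat✓ 2216:Thu 2220:Tue 2224:Sun 2228:Fri 2232:Wed 2236:Mon 2240:Sat✓ 2244:Thu 2248:Tue 2252:Sun 2256:Fri 2260:Wed 2264:Mon 2268:Sat✓ 2272:Thu 2276:Tue 2280:Sun 2284:Fri 2288:Wed
Saturday: 2212, 2240, 2268 → 3.

3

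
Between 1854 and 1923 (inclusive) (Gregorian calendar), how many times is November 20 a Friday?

Track November 20's weekday year by year (advancing +1, or +2 across a Feb 29):
  1854: Mon  1855: Tue (+1)  1856: Thu (+2)  1857: Fri (+1) ✓  1858: Sat (+1)
  1859: Sun (+1)  1860: Tue (+2)  1861: Wed (+1)  1862: Thu (+1)  1863: Fri (+1) ✓
  1864: Sun (+2)  1865: Mon (+1)  1866: Tue (+1)  1867: Wed (+1)  … (42 more years) …
  1910: Sun (+1)  1911: Mon (+1)  1912: Wed (+2)  1913: Thu (+1)  1914: Fri (+1) ✓
  1915: Sat (+1)  1916: Mon (+2)  1917: Tue (+1)  1918: Wed (+1)  1919: Thu (+1)
  1920: Sat (+2)  1921: Sun (+1)  1922: Mon (+1)  1923: Tue (+1)
Friday years: 1857, 1863, 1868, 1874, 1885, 1891, 1896, 1903, 1908, 1914 — 10 in total.

10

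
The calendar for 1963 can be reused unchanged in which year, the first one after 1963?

1974

Two years share a calendar iff Jan 1 falls on the same weekday and both are leap or both are common. 1963: Jan 1 is Tuesday, common year.
1964: Jan 1 Wednesday, leap
1965: Jan 1 Friday, common
1966: Jan 1 Saturday, common
1967: Jan 1 Sunday, common
1968: Jan 1 Monday, leap
1969: Jan 1 Wednesday, common
1970: Jan 1 Thursday, common
1971: Jan 1 Friday, common
1972: Jan 1 Saturday, leap
1973: Jan 1 Monday, common
1974: Jan 1 Tuesday, common
1974 matches on both conditions.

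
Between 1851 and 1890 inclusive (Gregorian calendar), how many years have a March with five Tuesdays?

17

March has 31 days; it has five Tuesdays when Tuesday falls among the first (month-length − 28) days — i.e. when March 1 is one of Tuesday/Monday/Sunday.
March 1 by year: 1851:Sat 1852:Mon✓ 1853:Tue✓ 1854:Wed 1855:Thu 1856:Sat 1857:Sun✓ 1858:Mon✓ 1859:Tue✓ 1860:Thu 1861:Fri 1862:Sat 1863:Sun✓ 1864:Tue✓ 1865:Wed …(10 more)… 1876:Wed 1877:Thu 1878:Fri 1879:Sat 1880:Mon✓ 1881:Tue✓ 1882:Wed 1883:Thu 1884:Sat 1885:Sun✓ 1886:Mon✓ 1887:Tue✓ 1888:Thu 1889:Fri 1890:Sat
Years with five Tuesdays: 1852, 1853, 1857, 1858, 1859, 1863, 1864, 1868, 1869, 1870, 1874, 1875, 1880, 1881, 1885, 1886, 1887 → 17.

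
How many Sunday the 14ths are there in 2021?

3

Check the 14th of each month of 2021: Jan 14: Thu, Feb 14: Sun, Mar 14: Sun, Apr 14: Wed, May 14: Fri, Jun 14: Mon, Jul 14: Wed, Aug 14: Sat, Sep 14: Tue, Oct 14: Thu, Nov 14: Sun, Dec 14: Tue.
Sunday occurs in February, March, November — 3 months.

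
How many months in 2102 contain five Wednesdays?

4

A month of length L has five Wednesdays iff its first Wednesday is on day ≤ L−28 (so day 1–3 in a 31-day month, 1–2 in a 30-day month, day 1 in a leap February).
Checking each month of 2102: Jan starts Sun (31d); Feb starts Wed (28d); Mar starts Wed (31d) ✓; Apr starts Sat (30d); May starts Mon (31d) ✓; Jun starts Thu (30d); Jul starts Sat (31d); Aug starts Tue (31d) ✓; Sep starts Fri (30d); Oct starts Sun (31d); Nov starts Wed (30d) ✓; Dec starts Fri (31d).
Five-Wednesday months: March, May, August, November → 4.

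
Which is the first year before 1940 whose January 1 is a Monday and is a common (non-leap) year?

Jan 1 advances by 2 weekdays after a leap year and by 1 after a common year.
1940: Jan 1 is Monday (leap).
1939: Sunday
1938: Saturday
1937: Friday
1936: Wednesday (leap)
1935: Tuesday
1934: Monday
1934 begins on a Monday and is a common year.

1934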